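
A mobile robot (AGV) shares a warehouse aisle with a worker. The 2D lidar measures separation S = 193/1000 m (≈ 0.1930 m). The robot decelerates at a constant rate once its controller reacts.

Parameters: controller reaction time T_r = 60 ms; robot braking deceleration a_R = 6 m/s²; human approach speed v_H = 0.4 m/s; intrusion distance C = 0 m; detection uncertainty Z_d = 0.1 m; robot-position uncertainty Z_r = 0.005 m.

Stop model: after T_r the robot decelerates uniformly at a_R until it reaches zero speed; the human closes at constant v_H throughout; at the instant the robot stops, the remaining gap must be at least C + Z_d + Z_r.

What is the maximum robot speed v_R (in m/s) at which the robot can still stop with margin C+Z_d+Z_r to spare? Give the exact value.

at the boundary: (1/12)·v² + (19/150)·v + (-8/125) = 0
  disc = (19/150)² − 4·(1/12)·(-8/125) = 841/22500 ; √disc = 29/150
  v_R = (−(19/150) + 29/150) / (2·(1/12)) = 2/5 m/s
check:
braking lasts T_s = (2/5)/6 = 0.0667 s
robot in T_r: 0.4000·0.0600 = 0.0240 m
braking distance = 0.4000²/(2·6.0000) = 0.0133 m
human closes 0.4000·0.1267 = 0.0507 m
residual clearance needed = 0.0000+0.1000+0.0050 = 0.1050 m
sum ≈ 0.0240+0.0133+0.0507+0.1050 ≈ 0.1930 m = S ✓

v_R_max = 2/5 m/s = 0.4000 m/s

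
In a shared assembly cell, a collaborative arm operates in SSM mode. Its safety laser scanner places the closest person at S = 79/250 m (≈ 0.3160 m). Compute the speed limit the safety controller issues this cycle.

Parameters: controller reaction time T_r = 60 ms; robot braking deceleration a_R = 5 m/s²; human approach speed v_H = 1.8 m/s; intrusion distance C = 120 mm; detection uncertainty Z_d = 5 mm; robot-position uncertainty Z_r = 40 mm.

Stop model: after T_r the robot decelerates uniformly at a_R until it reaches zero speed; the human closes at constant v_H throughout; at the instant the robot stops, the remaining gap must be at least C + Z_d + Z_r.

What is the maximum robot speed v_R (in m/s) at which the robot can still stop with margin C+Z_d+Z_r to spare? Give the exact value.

v_R_max = 1/10 m/s = 0.1000 m/s

quadratic (1/10)·v² + (21/50)·v + (-43/1000) = 0
  disc = (21/50)² − 4·(1/10)·(-43/1000) = 121/625 ; √disc = 11/25
  v_R = (−(21/50) + 11/25) / (2·(1/10)) = 1/10 m/s
check:
stop time T_s = (1/10)/5 = 0.0200 s
reaction-phase robot travel = 0.1000·0.0600 = 0.0060 m
robot covers 0.1000·0.0200 − ½·5.0000·0.0200² = 0.0010 m while stopping
human closes 1.8000·0.0800 = 0.1440 m
C+Z_d+Z_r = 0.1200+0.0050+0.0400 = 0.1650 m
sum ≈ 0.0060+0.0010+0.1440+0.1650 ≈ 0.3160 m = S ✓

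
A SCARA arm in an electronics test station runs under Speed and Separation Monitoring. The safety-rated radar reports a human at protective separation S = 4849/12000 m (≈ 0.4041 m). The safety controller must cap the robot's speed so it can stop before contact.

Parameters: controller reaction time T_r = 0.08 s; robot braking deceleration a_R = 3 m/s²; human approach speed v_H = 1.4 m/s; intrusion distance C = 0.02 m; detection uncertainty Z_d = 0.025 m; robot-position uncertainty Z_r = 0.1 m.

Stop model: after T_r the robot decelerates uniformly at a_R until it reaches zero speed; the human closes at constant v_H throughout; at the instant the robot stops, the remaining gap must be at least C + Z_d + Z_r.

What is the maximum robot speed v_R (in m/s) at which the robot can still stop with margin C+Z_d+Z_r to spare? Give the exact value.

v_R_max = 1/4 m/s = 0.2500 m/s

quadratic (1/6)·v² + (41/75)·v + (-353/2400) = 0
  disc = (41/75)² − 4·(1/6)·(-353/2400) = 3969/10000 ; √disc = 63/100
  v_R = (−(41/75) + 63/100) / (2·(1/6)) = 1/4 m/s
check:
T_s = v_R/a_R = (1/4)/3 = 0.0833 s
robot in T_r: 0.2500·0.0800 = 0.0200 m
robot under decel: 0.2500²/(2·3.0000) = 0.0104 m
human over T_r+T_s: 1.4000·(0.0800+0.0833) = 0.2287 m
margins: 0.0200+0.0250+0.1000 = 0.1450 m
sum ≈ 0.0200+0.0104+0.2287+0.1450 ≈ 0.4041 m = S ✓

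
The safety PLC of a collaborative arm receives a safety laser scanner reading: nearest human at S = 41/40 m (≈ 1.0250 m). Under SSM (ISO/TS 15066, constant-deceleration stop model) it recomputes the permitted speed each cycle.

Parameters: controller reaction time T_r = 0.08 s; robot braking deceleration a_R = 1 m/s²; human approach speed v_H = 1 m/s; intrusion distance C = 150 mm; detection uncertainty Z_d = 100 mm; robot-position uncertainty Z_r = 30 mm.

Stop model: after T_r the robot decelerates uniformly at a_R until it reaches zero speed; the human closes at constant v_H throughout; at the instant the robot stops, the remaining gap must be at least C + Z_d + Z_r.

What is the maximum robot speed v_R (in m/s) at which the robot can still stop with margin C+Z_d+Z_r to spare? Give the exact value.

collect terms ⇒ (1/2)·v_R² + (27/25)·v_R + (-133/200) = 0
  disc = (27/25)² − 4·(1/2)·(-133/200) = 6241/2500 ; √disc = 79/50
  v_R = (−(27/25) + 79/50) / (2·(1/2)) = 1/2 m/s
check:
braking lasts T_s = (1/2)/1 = 0.5000 s
robot covers v_R·T_r = 0.5000·0.0800 = 0.0400 m before braking
braking distance = 0.5000²/(2·1.0000) = 0.1250 m
person approaches 1.0000·(0.0800+0.5000) = 0.5800 m
margins: 0.1500+0.1000+0.0300 = 0.2800 m
sum ≈ 0.0400+0.1250+0.5800+0.2800 ≈ 1.0250 m = S ✓

v_R_max = 1/2 m/s = 0.5000 m/s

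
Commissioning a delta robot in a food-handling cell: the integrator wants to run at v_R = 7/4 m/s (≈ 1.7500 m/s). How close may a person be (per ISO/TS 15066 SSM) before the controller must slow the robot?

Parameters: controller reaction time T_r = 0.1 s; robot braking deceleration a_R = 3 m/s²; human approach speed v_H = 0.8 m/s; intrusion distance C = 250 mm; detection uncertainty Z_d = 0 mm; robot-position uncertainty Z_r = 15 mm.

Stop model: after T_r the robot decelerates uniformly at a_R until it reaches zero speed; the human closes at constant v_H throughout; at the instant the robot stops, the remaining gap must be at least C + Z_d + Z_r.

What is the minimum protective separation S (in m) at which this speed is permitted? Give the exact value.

stop time T_s = (7/4)/3 = 0.5833 s
reaction-phase robot travel = 1.7500·0.1000 = 0.1750 m
braking distance = 1.7500²/(2·3.0000) = 0.5104 m
human over T_r+T_s: 0.8000·(0.1000+0.5833) = 0.5467 m
margins: 0.2500+0.0000+0.0150 = 0.2650 m
S_min ≈ 0.1750+0.5104+0.5467+0.2650  ⇒  S_min = 3593/2400 m

S_min = 3593/2400 m = 1.4971 m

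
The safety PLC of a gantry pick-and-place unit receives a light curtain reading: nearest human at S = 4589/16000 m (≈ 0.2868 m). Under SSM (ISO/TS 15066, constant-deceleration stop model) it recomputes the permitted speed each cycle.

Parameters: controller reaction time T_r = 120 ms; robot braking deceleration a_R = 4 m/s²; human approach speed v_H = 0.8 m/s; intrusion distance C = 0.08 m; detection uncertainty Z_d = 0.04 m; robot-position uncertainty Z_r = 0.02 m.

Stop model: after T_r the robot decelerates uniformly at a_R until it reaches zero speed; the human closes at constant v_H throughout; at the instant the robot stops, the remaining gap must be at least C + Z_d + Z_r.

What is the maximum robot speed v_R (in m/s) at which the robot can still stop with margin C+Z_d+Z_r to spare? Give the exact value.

v_R_max = 3/20 m/s = 0.1500 m/s

at the boundary: (1/8)·v² + (8/25)·v + (-813/16000) = 0
  disc = (8/25)² − 4·(1/8)·(-813/16000) = 20449/160000 ; √disc = 143/400
  v_R = (−(8/25) + 143/400) / (2·(1/8)) = 3/20 m/s
check:
braking lasts T_s = (3/20)/4 = 0.0375 s
reaction-phase robot travel = 0.1500·0.1200 = 0.0180 m
robot covers 0.1500·0.0375 − ½·4.0000·0.0375² = 0.0028 m while stopping
person approaches 0.8000·(0.1200+0.0375) = 0.1260 m
C+Z_d+Z_r = 0.0800+0.0400+0.0200 = 0.1400 m
sum ≈ 0.0180+0.0028+0.1260+0.1400 ≈ 0.2868 m = S ✓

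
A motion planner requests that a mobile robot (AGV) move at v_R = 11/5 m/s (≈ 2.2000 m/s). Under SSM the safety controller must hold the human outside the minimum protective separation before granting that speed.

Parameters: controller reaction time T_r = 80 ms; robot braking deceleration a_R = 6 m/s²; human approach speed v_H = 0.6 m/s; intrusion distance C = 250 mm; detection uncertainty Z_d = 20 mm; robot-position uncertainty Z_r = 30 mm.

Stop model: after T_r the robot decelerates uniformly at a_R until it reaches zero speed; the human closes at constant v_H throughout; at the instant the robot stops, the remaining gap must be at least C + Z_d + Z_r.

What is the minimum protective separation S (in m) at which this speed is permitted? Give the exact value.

stop time T_s = (11/5)/6 = 0.3667 s
robot in T_r: 2.2000·0.0800 = 0.1760 m
braking distance = 2.2000²/(2·6.0000) = 0.4033 m
human over T_r+T_s: 0.6000·(0.0800+0.3667) = 0.2680 m
margins: 0.2500+0.0200+0.0300 = 0.3000 m
S_min ≈ 0.1760+0.4033+0.2680+0.3000  ⇒  S_min = 1721/1500 m

S_min = 1721/1500 m = 1.1473 m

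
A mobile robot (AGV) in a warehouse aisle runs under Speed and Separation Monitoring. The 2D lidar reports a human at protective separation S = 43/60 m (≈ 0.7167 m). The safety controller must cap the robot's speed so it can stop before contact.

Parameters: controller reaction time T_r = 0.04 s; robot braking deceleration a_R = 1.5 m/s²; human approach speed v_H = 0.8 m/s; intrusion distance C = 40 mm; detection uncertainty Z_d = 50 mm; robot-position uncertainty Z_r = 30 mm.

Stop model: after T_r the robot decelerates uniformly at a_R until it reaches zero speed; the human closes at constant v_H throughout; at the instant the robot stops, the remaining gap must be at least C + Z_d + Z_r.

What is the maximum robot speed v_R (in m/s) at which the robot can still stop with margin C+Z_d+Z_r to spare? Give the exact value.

v_R_max = 7/10 m/s = 0.7000 m/s

quadratic (1/3)·v² + (43/75)·v + (-847/1500) = 0
  disc = (43/75)² − 4·(1/3)·(-847/1500) = 676/625 ; √disc = 26/25
  v_R = (−(43/75) + 26/25) / (2·(1/3)) = 7/10 m/s
check:
T_s = v_R/a_R = (7/10)/(3/2) = 0.4667 s
robot in T_r: 0.7000·0.0400 = 0.0280 m
robot under decel: 0.7000²/(2·1.5000) = 0.1633 m
person approaches 0.8000·(0.0400+0.4667) = 0.4053 m
margins: 0.0400+0.0500+0.0300 = 0.1200 m
sum ≈ 0.0280+0.1633+0.4053+0.1200 ≈ 0.7167 m = S ✓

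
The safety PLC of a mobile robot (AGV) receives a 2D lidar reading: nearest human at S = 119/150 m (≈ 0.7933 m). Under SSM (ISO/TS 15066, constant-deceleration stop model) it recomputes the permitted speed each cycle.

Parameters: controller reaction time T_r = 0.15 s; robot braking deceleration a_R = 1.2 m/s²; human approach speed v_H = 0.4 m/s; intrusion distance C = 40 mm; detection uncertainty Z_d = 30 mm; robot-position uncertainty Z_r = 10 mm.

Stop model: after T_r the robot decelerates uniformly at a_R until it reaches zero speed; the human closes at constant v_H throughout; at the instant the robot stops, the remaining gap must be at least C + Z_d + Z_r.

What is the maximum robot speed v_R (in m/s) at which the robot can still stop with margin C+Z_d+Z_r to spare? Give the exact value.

v_R_max = 4/5 m/s = 0.8000 m/s

quadratic (5/12)·v² + (29/60)·v + (-49/75) = 0
  disc = (29/60)² − 4·(5/12)·(-49/75) = 529/400 ; √disc = 23/20
  v_R = (−(29/60) + 23/20) / (2·(5/12)) = 4/5 m/s
check:
braking lasts T_s = (4/5)/(6/5) = 0.6667 s
robot in T_r: 0.8000·0.1500 = 0.1200 m
robot under decel: 0.8000²/(2·1.2000) = 0.2667 m
person approaches 0.4000·(0.1500+0.6667) = 0.3267 m
margins: 0.0400+0.0300+0.0100 = 0.0800 m
sum ≈ 0.1200+0.2667+0.3267+0.0800 ≈ 0.7933 m = S ✓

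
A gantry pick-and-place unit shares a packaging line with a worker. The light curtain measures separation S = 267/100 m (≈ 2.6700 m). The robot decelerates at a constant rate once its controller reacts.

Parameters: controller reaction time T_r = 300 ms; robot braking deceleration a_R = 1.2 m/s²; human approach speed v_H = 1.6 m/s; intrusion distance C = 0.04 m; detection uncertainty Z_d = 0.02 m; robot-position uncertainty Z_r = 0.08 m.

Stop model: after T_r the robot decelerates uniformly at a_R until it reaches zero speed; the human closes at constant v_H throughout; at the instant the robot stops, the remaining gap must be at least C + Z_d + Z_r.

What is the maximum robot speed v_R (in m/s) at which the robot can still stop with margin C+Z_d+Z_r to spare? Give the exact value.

collect terms ⇒ (5/12)·v_R² + (49/30)·v_R + (-41/20) = 0
  disc = (49/30)² − 4·(5/12)·(-41/20) = 1369/225 ; √disc = 37/15
  v_R = (−(49/30) + 37/15) / (2·(5/12)) = 1 m/s
check:
braking lasts T_s = 1/(6/5) = 0.8333 s
reaction-phase robot travel = 1.0000·0.3000 = 0.3000 m
braking distance = 1.0000²/(2·1.2000) = 0.4167 m
person approaches 1.6000·(0.3000+0.8333) = 1.8133 m
margins: 0.0400+0.0200+0.0800 = 0.1400 m
sum ≈ 0.3000+0.4167+1.8133+0.1400 ≈ 2.6700 m = S ✓

v_R_max = 1 m/s = 1.0000 m/s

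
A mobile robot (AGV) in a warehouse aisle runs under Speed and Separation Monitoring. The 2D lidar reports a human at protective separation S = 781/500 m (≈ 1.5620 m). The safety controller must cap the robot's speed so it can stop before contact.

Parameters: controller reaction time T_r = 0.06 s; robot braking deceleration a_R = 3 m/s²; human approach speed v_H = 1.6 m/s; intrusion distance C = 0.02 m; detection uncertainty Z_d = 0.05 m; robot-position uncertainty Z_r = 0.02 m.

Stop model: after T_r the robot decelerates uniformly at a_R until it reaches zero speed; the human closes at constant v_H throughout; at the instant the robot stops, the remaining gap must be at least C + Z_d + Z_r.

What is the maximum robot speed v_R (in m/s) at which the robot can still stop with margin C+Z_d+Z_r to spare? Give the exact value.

v_R_max = 8/5 m/s = 1.6000 m/s

quadratic (1/6)·v² + (89/150)·v + (-172/125) = 0
  disc = (89/150)² − 4·(1/6)·(-172/125) = 28561/22500 ; √disc = 169/150
  v_R = (−(89/150) + 169/150) / (2·(1/6)) = 8/5 m/s
check:
stop time T_s = (8/5)/3 = 0.5333 s
reaction-phase robot travel = 1.6000·0.0600 = 0.0960 m
braking distance = 1.6000²/(2·3.0000) = 0.4267 m
human closes 1.6000·0.5933 = 0.9493 m
residual clearance needed = 0.0200+0.0500+0.0200 = 0.0900 m
sum ≈ 0.0960+0.4267+0.9493+0.0900 ≈ 1.5620 m = S ✓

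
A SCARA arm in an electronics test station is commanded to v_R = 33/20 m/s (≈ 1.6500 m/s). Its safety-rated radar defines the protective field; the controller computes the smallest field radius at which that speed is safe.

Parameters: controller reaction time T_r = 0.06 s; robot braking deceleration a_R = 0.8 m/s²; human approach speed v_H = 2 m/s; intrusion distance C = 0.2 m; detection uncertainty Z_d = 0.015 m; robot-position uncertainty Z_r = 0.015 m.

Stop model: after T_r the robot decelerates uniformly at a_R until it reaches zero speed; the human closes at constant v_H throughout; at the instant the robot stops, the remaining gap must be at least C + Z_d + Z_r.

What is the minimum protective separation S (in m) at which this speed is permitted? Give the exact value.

stop time T_s = (33/20)/(4/5) = 2.0625 s
robot in T_r: 1.6500·0.0600 = 0.0990 m
robot under decel: 1.6500²/(2·0.8000) = 1.7016 m
human closes 2.0000·2.1225 = 4.2450 m
residual clearance needed = 0.2000+0.0150+0.0150 = 0.2300 m
S_min ≈ 0.0990+1.7016+4.2450+0.2300  ⇒  S_min = 100409/16000 m

S_min = 100409/16000 m = 6.2756 m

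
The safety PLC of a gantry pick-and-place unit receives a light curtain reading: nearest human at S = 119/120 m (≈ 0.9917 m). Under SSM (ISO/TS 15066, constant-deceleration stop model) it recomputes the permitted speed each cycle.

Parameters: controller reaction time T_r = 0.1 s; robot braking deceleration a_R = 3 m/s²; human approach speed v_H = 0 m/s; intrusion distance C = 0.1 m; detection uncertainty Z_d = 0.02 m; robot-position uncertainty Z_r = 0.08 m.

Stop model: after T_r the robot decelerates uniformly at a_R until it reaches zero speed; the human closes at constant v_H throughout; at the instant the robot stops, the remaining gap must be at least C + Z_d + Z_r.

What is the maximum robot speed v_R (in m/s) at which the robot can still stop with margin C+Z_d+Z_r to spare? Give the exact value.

v_R_max = 19/10 m/s = 1.9000 m/s

quadratic (1/6)·v² + (1/10)·v + (-19/24) = 0
  disc = (1/10)² − 4·(1/6)·(-19/24) = 121/225 ; √disc = 11/15
  v_R = (−(1/10) + 11/15) / (2·(1/6)) = 19/10 m/s
check:
T_s = v_R/a_R = (19/10)/3 = 0.6333 s
robot covers v_R·T_r = 1.9000·0.1000 = 0.1900 m before braking
robot under decel: 1.9000²/(2·3.0000) = 0.6017 m
person approaches 0.0000·(0.1000+0.6333) = 0.0000 m
margins: 0.1000+0.0200+0.0800 = 0.2000 m
sum ≈ 0.1900+0.6017+0.0000+0.2000 ≈ 0.9917 m = S ✓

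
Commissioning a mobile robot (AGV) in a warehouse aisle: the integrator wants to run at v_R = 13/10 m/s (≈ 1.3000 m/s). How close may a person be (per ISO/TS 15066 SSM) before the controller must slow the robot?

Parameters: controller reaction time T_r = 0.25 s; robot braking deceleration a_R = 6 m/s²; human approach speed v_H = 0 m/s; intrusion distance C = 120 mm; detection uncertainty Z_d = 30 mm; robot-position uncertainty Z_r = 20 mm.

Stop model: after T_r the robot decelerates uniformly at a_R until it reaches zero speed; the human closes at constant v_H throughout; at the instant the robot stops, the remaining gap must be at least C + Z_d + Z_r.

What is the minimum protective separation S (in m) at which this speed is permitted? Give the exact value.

S_min = 763/1200 m = 0.6358 m

braking lasts T_s = (13/10)/6 = 0.2167 s
robot covers v_R·T_r = 1.3000·0.2500 = 0.3250 m before braking
robot covers 1.3000·0.2167 − ½·6.0000·0.2167² = 0.1408 m while stopping
person approaches 0.0000·(0.2500+0.2167) = 0.0000 m
C+Z_d+Z_r = 0.1200+0.0300+0.0200 = 0.1700 m
S_min ≈ 0.3250+0.1408+0.0000+0.1700  ⇒  S_min = 763/1200 m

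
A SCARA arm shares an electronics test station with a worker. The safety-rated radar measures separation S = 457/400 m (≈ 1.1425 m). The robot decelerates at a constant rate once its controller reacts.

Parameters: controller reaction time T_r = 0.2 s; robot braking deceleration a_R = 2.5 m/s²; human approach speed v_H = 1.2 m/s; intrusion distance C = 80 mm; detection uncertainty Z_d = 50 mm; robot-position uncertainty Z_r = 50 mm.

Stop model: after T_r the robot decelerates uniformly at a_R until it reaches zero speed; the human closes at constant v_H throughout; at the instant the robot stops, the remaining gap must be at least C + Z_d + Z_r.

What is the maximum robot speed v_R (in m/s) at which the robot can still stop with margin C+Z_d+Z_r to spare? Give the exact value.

collect terms ⇒ (1/5)·v_R² + (17/25)·v_R + (-289/400) = 0
  disc = (17/25)² − 4·(1/5)·(-289/400) = 2601/2500 ; √disc = 51/50
  v_R = (−(17/25) + 51/50) / (2·(1/5)) = 17/20 m/s
check:
T_s = v_R/a_R = (17/20)/(5/2) = 0.3400 s
robot in T_r: 0.8500·0.2000 = 0.1700 m
robot covers 0.8500·0.3400 − ½·2.5000·0.3400² = 0.1445 m while stopping
person approaches 1.2000·(0.2000+0.3400) = 0.6480 m
margins: 0.0800+0.0500+0.0500 = 0.1800 m
sum ≈ 0.1700+0.1445+0.6480+0.1800 ≈ 1.1425 m = S ✓

v_R_max = 17/20 m/s = 0.8500 m/s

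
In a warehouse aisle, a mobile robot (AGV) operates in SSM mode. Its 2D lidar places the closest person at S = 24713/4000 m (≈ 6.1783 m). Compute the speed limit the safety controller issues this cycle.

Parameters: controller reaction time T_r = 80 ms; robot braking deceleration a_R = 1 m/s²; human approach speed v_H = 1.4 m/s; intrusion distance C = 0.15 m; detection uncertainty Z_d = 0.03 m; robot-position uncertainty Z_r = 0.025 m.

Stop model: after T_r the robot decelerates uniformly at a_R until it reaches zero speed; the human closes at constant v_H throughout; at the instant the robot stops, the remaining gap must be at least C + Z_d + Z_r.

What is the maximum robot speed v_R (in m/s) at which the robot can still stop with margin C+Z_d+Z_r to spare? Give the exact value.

at the boundary: (1/2)·v² + (37/25)·v + (-4689/800) = 0
  disc = (37/25)² − 4·(1/2)·(-4689/800) = 139129/10000 ; √disc = 373/100
  v_R = (−(37/25) + 373/100) / (2·(1/2)) = 9/4 m/s
check:
T_s = v_R/a_R = (9/4)/1 = 2.2500 s
robot in T_r: 2.2500·0.0800 = 0.1800 m
robot covers 2.2500·2.2500 − ½·1.0000·2.2500² = 2.5312 m while stopping
human closes 1.4000·2.3300 = 3.2620 m
C+Z_d+Z_r = 0.1500+0.0300+0.0250 = 0.2050 m
sum ≈ 0.1800+2.5312+3.2620+0.2050 ≈ 6.1783 m = S ✓

v_R_max = 9/4 m/s = 2.2500 m/s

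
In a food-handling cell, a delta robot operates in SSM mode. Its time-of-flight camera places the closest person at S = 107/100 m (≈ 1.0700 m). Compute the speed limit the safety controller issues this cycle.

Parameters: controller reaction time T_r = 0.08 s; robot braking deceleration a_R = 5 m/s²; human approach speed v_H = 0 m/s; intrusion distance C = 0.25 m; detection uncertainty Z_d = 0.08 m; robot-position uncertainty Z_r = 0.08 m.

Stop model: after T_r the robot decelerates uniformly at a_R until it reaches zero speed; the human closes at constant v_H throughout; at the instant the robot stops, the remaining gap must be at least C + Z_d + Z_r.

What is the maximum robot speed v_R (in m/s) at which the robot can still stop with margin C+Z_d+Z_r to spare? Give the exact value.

quadratic (1/10)·v² + (2/25)·v + (-33/50) = 0
  disc = (2/25)² − 4·(1/10)·(-33/50) = 169/625 ; √disc = 13/25
  v_R = (−(2/25) + 13/25) / (2·(1/10)) = 11/5 m/s
check:
braking lasts T_s = (11/5)/5 = 0.4400 s
robot covers v_R·T_r = 2.2000·0.0800 = 0.1760 m before braking
robot under decel: 2.2000²/(2·5.0000) = 0.4840 m
human over T_r+T_s: 0.0000·(0.0800+0.4400) = 0.0000 m
margins: 0.2500+0.0800+0.0800 = 0.4100 m
sum ≈ 0.1760+0.4840+0.0000+0.4100 ≈ 1.0700 m = S ✓

v_R_max = 11/5 m/s = 2.2000 m/s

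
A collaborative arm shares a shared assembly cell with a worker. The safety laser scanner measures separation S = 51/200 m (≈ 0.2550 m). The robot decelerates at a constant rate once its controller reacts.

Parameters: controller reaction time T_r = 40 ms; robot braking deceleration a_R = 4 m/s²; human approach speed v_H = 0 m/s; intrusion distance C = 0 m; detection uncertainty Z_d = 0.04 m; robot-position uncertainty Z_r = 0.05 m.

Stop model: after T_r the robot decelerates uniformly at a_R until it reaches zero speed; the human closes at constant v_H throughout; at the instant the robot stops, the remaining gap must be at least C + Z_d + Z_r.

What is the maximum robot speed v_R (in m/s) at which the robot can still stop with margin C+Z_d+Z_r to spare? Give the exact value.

v_R_max = 1 m/s = 1.0000 m/s

at the boundary: (1/8)·v² + (1/25)·v + (-33/200) = 0
  disc = (1/25)² − 4·(1/8)·(-33/200) = 841/10000 ; √disc = 29/100
  v_R = (−(1/25) + 29/100) / (2·(1/8)) = 1 m/s
check:
T_s = v_R/a_R = 1/4 = 0.2500 s
robot covers v_R·T_r = 1.0000·0.0400 = 0.0400 m before braking
robot under decel: 1.0000²/(2·4.0000) = 0.1250 m
human closes 0.0000·0.2900 = 0.0000 m
margins: 0.0000+0.0400+0.0500 = 0.0900 m
sum ≈ 0.0400+0.1250+0.0000+0.0900 ≈ 0.2550 m = S ✓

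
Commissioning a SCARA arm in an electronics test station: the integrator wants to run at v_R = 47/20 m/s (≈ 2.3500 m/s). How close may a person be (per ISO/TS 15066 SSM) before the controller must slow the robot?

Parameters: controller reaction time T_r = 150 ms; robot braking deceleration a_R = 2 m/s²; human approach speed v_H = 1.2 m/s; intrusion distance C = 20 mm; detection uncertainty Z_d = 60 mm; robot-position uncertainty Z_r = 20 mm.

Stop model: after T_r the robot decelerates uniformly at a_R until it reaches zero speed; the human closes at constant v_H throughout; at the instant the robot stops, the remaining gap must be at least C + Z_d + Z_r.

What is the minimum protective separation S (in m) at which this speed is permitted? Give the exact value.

S_min = 5477/1600 m = 3.4231 m

braking lasts T_s = (47/20)/2 = 1.1750 s
reaction-phase robot travel = 2.3500·0.1500 = 0.3525 m
robot covers 2.3500·1.1750 − ½·2.0000·1.1750² = 1.3806 m while stopping
person approaches 1.2000·(0.1500+1.1750) = 1.5900 m
margins: 0.0200+0.0600+0.0200 = 0.1000 m
S_min ≈ 0.3525+1.3806+1.5900+0.1000  ⇒  S_min = 5477/1600 m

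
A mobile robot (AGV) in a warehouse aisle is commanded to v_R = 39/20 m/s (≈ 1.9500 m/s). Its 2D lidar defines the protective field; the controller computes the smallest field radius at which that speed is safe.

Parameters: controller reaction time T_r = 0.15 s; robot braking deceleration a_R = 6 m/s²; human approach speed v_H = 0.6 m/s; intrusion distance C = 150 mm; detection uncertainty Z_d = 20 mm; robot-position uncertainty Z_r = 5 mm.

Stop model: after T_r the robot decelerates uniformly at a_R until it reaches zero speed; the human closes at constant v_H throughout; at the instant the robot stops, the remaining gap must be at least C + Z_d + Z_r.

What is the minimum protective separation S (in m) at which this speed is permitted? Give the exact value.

T_s = v_R/a_R = (39/20)/6 = 0.3250 s
robot covers v_R·T_r = 1.9500·0.1500 = 0.2925 m before braking
robot covers 1.9500·0.3250 − ½·6.0000·0.3250² = 0.3169 m while stopping
human closes 0.6000·0.4750 = 0.2850 m
residual clearance needed = 0.1500+0.0200+0.0050 = 0.1750 m
S_min ≈ 0.2925+0.3169+0.2850+0.1750  ⇒  S_min = 1711/1600 m

S_min = 1711/1600 m = 1.0694 m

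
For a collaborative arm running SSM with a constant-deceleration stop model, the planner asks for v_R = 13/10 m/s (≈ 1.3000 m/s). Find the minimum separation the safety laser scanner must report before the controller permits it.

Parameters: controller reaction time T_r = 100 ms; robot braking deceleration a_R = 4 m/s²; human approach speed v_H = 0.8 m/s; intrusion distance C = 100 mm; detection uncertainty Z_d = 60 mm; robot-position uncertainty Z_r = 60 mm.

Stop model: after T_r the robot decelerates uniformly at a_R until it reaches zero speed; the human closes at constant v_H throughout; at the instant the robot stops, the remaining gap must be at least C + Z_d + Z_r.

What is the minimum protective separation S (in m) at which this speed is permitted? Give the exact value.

T_s = v_R/a_R = (13/10)/4 = 0.3250 s
reaction-phase robot travel = 1.3000·0.1000 = 0.1300 m
braking distance = 1.3000²/(2·4.0000) = 0.2112 m
person approaches 0.8000·(0.1000+0.3250) = 0.3400 m
C+Z_d+Z_r = 0.1000+0.0600+0.0600 = 0.2200 m
S_min ≈ 0.1300+0.2112+0.3400+0.2200  ⇒  S_min = 721/800 m

S_min = 721/800 m = 0.9012 m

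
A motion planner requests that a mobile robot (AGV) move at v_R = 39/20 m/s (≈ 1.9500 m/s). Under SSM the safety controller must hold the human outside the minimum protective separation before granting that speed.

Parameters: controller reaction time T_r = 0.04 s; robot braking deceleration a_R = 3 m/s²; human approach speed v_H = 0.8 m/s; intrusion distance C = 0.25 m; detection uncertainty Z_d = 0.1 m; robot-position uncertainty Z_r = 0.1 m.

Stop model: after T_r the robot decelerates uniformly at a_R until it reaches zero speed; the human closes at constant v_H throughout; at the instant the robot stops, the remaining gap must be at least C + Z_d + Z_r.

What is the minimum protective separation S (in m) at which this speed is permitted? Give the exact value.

S_min = 1371/800 m = 1.7138 m

stop time T_s = (39/20)/3 = 0.6500 s
reaction-phase robot travel = 1.9500·0.0400 = 0.0780 m
robot covers 1.9500·0.6500 − ½·3.0000·0.6500² = 0.6338 m while stopping
person approaches 0.8000·(0.0400+0.6500) = 0.5520 m
C+Z_d+Z_r = 0.2500+0.1000+0.1000 = 0.4500 m
S_min ≈ 0.0780+0.6338+0.5520+0.4500  ⇒  S_min = 1371/800 m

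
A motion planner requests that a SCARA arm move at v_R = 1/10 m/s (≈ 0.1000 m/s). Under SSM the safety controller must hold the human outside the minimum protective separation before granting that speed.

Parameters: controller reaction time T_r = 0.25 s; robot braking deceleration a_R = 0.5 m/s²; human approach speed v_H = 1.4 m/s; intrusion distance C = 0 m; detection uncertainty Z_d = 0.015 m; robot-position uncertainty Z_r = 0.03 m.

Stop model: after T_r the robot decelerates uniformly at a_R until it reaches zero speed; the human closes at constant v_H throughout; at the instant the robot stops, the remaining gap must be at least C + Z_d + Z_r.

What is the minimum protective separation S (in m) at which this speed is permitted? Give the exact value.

braking lasts T_s = (1/10)/(1/2) = 0.2000 s
robot in T_r: 0.1000·0.2500 = 0.0250 m
braking distance = 0.1000²/(2·0.5000) = 0.0100 m
human closes 1.4000·0.4500 = 0.6300 m
C+Z_d+Z_r = 0.0000+0.0150+0.0300 = 0.0450 m
S_min ≈ 0.0250+0.0100+0.6300+0.0450  ⇒  S_min = 71/100 m

S_min = 71/100 m = 0.7100 m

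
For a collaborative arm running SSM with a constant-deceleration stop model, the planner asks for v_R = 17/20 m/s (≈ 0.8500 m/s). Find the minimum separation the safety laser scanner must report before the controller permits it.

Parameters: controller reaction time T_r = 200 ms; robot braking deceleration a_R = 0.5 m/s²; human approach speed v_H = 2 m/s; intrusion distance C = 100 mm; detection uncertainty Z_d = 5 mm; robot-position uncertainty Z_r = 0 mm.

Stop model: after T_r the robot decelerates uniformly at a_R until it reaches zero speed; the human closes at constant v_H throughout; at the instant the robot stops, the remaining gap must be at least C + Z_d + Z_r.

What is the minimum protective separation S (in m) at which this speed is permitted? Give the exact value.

S_min = 1919/400 m = 4.7975 m

braking lasts T_s = (17/20)/(1/2) = 1.7000 s
robot in T_r: 0.8500·0.2000 = 0.1700 m
robot covers 0.8500·1.7000 − ½·0.5000·1.7000² = 0.7225 m while stopping
human over T_r+T_s: 2.0000·(0.2000+1.7000) = 3.8000 m
C+Z_d+Z_r = 0.1000+0.0050+0.0000 = 0.1050 m
S_min ≈ 0.1700+0.7225+3.8000+0.1050  ⇒  S_min = 1919/400 m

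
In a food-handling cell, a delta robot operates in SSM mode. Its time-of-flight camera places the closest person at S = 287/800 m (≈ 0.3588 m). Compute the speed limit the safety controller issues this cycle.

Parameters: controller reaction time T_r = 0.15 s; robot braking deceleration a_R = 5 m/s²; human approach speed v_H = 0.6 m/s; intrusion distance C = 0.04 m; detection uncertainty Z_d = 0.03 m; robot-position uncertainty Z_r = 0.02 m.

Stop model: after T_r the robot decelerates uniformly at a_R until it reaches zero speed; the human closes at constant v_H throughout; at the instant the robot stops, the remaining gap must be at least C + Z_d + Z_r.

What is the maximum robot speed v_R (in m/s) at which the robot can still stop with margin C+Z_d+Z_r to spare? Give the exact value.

v_R_max = 11/20 m/s = 0.5500 m/s

quadratic (1/10)·v² + (27/100)·v + (-143/800) = 0
  disc = (27/100)² − 4·(1/10)·(-143/800) = 361/2500 ; √disc = 19/50
  v_R = (−(27/100) + 19/50) / (2·(1/10)) = 11/20 m/s
check:
braking lasts T_s = (11/20)/5 = 0.1100 s
robot covers v_R·T_r = 0.5500·0.1500 = 0.0825 m before braking
robot under decel: 0.5500²/(2·5.0000) = 0.0302 m
human closes 0.6000·0.2600 = 0.1560 m
margins: 0.0400+0.0300+0.0200 = 0.0900 m
sum ≈ 0.0825+0.0302+0.1560+0.0900 ≈ 0.3588 m = S ✓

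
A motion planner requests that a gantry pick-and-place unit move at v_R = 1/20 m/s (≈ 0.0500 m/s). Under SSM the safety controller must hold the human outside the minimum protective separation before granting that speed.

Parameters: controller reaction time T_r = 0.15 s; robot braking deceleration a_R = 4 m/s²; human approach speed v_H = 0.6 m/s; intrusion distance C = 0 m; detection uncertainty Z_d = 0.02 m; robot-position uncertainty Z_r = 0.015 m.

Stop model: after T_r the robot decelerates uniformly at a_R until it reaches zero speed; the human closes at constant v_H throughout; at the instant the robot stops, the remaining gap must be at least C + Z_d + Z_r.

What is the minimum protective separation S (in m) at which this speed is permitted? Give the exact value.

braking lasts T_s = (1/20)/4 = 0.0125 s
robot covers v_R·T_r = 0.0500·0.1500 = 0.0075 m before braking
robot covers 0.0500·0.0125 − ½·4.0000·0.0125² = 0.0003 m while stopping
human over T_r+T_s: 0.6000·(0.1500+0.0125) = 0.0975 m
margins: 0.0000+0.0200+0.0150 = 0.0350 m
S_min ≈ 0.0075+0.0003+0.0975+0.0350  ⇒  S_min = 449/3200 m

S_min = 449/3200 m = 0.1403 m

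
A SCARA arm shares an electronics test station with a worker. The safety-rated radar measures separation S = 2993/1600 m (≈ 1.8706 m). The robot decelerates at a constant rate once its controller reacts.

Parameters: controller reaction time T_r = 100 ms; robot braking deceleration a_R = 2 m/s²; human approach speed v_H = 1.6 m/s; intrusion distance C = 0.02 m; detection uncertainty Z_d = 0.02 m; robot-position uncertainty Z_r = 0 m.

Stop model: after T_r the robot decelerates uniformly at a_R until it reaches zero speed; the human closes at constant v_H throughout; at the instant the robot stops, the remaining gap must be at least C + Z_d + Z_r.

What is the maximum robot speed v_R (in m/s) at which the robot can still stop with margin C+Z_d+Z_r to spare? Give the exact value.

quadratic (1/4)·v² + (9/10)·v + (-2673/1600) = 0
  disc = (9/10)² − 4·(1/4)·(-2673/1600) = 3969/1600 ; √disc = 63/40
  v_R = (−(9/10) + 63/40) / (2·(1/4)) = 27/20 m/s
check:
braking lasts T_s = (27/20)/2 = 0.6750 s
robot covers v_R·T_r = 1.3500·0.1000 = 0.1350 m before braking
robot covers 1.3500·0.6750 − ½·2.0000·0.6750² = 0.4556 m while stopping
human over T_r+T_s: 1.6000·(0.1000+0.6750) = 1.2400 m
margins: 0.0200+0.0200+0.0000 = 0.0400 m
sum ≈ 0.1350+0.4556+1.2400+0.0400 ≈ 1.8706 m = S ✓

v_R_max = 27/20 m/s = 1.3500 m/s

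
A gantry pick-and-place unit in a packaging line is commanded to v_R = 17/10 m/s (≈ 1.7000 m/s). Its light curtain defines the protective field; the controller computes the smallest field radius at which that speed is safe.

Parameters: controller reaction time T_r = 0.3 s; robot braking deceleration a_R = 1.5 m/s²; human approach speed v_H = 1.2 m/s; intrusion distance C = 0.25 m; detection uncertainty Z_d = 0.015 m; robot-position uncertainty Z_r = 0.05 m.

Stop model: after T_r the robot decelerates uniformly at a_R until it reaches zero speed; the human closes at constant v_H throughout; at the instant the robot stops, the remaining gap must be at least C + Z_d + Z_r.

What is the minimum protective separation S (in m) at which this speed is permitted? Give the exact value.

braking lasts T_s = (17/10)/(3/2) = 1.1333 s
robot covers v_R·T_r = 1.7000·0.3000 = 0.5100 m before braking
robot under decel: 1.7000²/(2·1.5000) = 0.9633 m
person approaches 1.2000·(0.3000+1.1333) = 1.7200 m
margins: 0.2500+0.0150+0.0500 = 0.3150 m
S_min ≈ 0.5100+0.9633+1.7200+0.3150  ⇒  S_min = 421/120 m

S_min = 421/120 m = 3.5083 m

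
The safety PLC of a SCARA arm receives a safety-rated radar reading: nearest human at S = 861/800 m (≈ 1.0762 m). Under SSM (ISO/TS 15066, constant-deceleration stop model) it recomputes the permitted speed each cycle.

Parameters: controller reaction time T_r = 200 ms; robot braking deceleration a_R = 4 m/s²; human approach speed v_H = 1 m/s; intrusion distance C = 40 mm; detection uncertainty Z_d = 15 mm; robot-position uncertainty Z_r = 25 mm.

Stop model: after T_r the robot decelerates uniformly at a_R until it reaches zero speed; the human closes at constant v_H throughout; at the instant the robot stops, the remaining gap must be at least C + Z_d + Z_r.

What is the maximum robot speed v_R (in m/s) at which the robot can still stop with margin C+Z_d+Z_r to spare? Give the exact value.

v_R_max = 13/10 m/s = 1.3000 m/s

at the boundary: (1/8)·v² + (9/20)·v + (-637/800) = 0
  disc = (9/20)² − 4·(1/8)·(-637/800) = 961/1600 ; √disc = 31/40
  v_R = (−(9/20) + 31/40) / (2·(1/8)) = 13/10 m/s
check:
T_s = v_R/a_R = (13/10)/4 = 0.3250 s
reaction-phase robot travel = 1.3000·0.2000 = 0.2600 m
robot under decel: 1.3000²/(2·4.0000) = 0.2112 m
human closes 1.0000·0.5250 = 0.5250 m
C+Z_d+Z_r = 0.0400+0.0150+0.0250 = 0.0800 m
sum ≈ 0.2600+0.2112+0.5250+0.0800 ≈ 1.0762 m = S ✓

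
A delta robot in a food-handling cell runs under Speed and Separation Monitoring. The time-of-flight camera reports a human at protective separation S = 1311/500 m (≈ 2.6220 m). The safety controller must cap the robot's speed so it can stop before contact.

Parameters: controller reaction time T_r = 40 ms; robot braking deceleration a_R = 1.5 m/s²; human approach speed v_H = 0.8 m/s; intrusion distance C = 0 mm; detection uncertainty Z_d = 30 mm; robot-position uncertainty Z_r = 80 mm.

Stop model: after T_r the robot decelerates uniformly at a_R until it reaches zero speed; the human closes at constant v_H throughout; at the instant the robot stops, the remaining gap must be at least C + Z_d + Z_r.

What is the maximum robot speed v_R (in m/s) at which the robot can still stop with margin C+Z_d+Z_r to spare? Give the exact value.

at the boundary: (1/3)·v² + (43/75)·v + (-62/25) = 0
  disc = (43/75)² − 4·(1/3)·(-62/25) = 20449/5625 ; √disc = 143/75
  v_R = (−(43/75) + 143/75) / (2·(1/3)) = 2 m/s
check:
braking lasts T_s = 2/(3/2) = 1.3333 s
robot covers v_R·T_r = 2.0000·0.0400 = 0.0800 m before braking
robot under decel: 2.0000²/(2·1.5000) = 1.3333 m
human over T_r+T_s: 0.8000·(0.0400+1.3333) = 1.0987 m
residual clearance needed = 0.0000+0.0300+0.0800 = 0.1100 m
sum ≈ 0.0800+1.3333+1.0987+0.1100 ≈ 2.6220 m = S ✓

v_R_max = 2 m/s = 2.0000 m/s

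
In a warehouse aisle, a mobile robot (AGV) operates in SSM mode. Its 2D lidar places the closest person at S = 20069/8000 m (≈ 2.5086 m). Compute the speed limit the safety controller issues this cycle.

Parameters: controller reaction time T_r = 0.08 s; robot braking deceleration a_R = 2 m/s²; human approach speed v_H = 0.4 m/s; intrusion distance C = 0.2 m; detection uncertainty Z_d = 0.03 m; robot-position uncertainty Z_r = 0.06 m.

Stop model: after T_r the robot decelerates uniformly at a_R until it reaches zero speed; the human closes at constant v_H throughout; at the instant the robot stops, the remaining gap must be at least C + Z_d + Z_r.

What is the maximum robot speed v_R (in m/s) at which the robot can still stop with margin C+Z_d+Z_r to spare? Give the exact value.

at the boundary: (1/4)·v² + (7/25)·v + (-17493/8000) = 0
  disc = (7/25)² − 4·(1/4)·(-17493/8000) = 90601/40000 ; √disc = 301/200
  v_R = (−(7/25) + 301/200) / (2·(1/4)) = 49/20 m/s
check:
braking lasts T_s = (49/20)/2 = 1.2250 s
reaction-phase robot travel = 2.4500·0.0800 = 0.1960 m
robot covers 2.4500·1.2250 − ½·2.0000·1.2250² = 1.5006 m while stopping
human over T_r+T_s: 0.4000·(0.0800+1.2250) = 0.5220 m
C+Z_d+Z_r = 0.2000+0.0300+0.0600 = 0.2900 m
sum ≈ 0.1960+1.5006+0.5220+0.2900 ≈ 2.5086 m = S ✓

v_R_max = 49/20 m/s = 2.4500 m/s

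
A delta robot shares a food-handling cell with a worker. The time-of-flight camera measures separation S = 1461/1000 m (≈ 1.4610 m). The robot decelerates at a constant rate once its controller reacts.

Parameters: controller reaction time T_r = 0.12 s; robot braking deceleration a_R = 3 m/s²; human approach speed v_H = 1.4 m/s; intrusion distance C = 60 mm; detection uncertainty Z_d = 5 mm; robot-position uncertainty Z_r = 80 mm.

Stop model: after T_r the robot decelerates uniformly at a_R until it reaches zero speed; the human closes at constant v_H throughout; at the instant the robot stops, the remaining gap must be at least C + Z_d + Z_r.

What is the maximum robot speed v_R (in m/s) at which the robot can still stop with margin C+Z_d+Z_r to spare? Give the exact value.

at the boundary: (1/6)·v² + (44/75)·v + (-287/250) = 0
  disc = (44/75)² − 4·(1/6)·(-287/250) = 6241/5625 ; √disc = 79/75
  v_R = (−(44/75) + 79/75) / (2·(1/6)) = 7/5 m/s
check:
stop time T_s = (7/5)/3 = 0.4667 s
robot covers v_R·T_r = 1.4000·0.1200 = 0.1680 m before braking
robot under decel: 1.4000²/(2·3.0000) = 0.3267 m
person approaches 1.4000·(0.1200+0.4667) = 0.8213 m
margins: 0.0600+0.0050+0.0800 = 0.1450 m
sum ≈ 0.1680+0.3267+0.8213+0.1450 ≈ 1.4610 m = S ✓

v_R_max = 7/5 m/s = 1.4000 m/s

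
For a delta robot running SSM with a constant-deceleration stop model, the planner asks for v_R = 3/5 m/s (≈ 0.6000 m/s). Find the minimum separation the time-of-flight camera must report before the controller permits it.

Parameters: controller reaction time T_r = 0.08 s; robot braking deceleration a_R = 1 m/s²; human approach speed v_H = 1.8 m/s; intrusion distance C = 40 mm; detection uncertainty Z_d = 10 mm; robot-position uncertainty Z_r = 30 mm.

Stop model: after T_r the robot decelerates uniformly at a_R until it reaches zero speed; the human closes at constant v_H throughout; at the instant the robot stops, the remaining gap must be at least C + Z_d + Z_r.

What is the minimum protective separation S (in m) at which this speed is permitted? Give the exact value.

braking lasts T_s = (3/5)/1 = 0.6000 s
robot covers v_R·T_r = 0.6000·0.0800 = 0.0480 m before braking
robot under decel: 0.6000²/(2·1.0000) = 0.1800 m
human over T_r+T_s: 1.8000·(0.0800+0.6000) = 1.2240 m
residual clearance needed = 0.0400+0.0100+0.0300 = 0.0800 m
S_min ≈ 0.0480+0.1800+1.2240+0.0800  ⇒  S_min = 383/250 m

S_min = 383/250 m = 1.5320 m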